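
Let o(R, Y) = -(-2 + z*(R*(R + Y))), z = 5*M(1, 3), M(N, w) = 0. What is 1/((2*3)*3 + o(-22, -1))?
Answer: 1/20 ≈ 0.050000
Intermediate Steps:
z = 0 (z = 5*0 = 0)
o(R, Y) = 2 (o(R, Y) = -(-2 + 0*(R*(R + Y))) = -(-2 + 0) = -1*(-2) = 2)
1/((2*3)*3 + o(-22, -1)) = 1/((2*3)*3 + 2) = 1/(6*3 + 2) = 1/(18 + 2) = 1/20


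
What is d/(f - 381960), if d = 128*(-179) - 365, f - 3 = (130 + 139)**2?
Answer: 23277/309596 ≈ 0.075185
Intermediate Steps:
f = 72364 (f = 3 + (130 + 139)**2 = 3 + 269**2 = 3 + 72361 = 72364)
d = -23277 (d = -22912 - 365 = -23277)
d/(f - 381960) = -23277/(72364 - 381960) = -23277/(-309596) = -23277*(-1/309596) = 23277/309596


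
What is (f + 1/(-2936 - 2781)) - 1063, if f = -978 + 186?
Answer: -10605036/5717 ≈ -1855.0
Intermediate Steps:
f = -792
(f + 1/(-2936 - 2781)) - 1063 = (-792 + 1/(-2936 - 2781)) - 1063 = (-792 + 1/(-5717)) - 1063 = (-792 - 1/5717) - 1063 = -4527865/5717 - 1063 = -10605036/5717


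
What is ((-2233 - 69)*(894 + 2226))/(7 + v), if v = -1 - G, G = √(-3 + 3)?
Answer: -1197040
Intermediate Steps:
G = 0 (G = √0 = 0)
v = -1 (v = -1 - 1*0 = -1 + 0 = -1)
((-2233 - 69)*(894 + 2226))/(7 + v) = ((-2233 - 69)*(894 + 2226))/(7 - 1) = -2302*3120/6 = -7182240*⅙ = -1197040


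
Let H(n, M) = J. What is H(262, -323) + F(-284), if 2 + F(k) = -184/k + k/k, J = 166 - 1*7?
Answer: 11264/71 ≈ 158.65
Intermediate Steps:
J = 159 (J = 166 - 7 = 159)
F(k) = -1 - 184/k (F(k) = -2 + (-184/k + k/k) = -2 + (-184/k + 1) = -2 + (1 - 184/k) = -1 - 184/k)
H(n, M) = 159
H(262, -323) + F(-284) = 159 + (-184 - 1*(-284))/(-284) = 159 - (-184 + 284)/284 = 159 - 1/284*100 = 159 - 25/71 = 11264/71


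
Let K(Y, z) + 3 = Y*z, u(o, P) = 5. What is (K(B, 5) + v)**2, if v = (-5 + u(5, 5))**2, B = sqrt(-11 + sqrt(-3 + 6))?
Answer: (-3 + 5*sqrt(-11 + sqrt(3)))**2 ≈ -222.7 - 91.33*I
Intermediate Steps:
B = sqrt(-11 + sqrt(3)) ≈ 3.0443*I
v = 0 (v = (-5 + 5)**2 = 0**2 = 0)
K(Y, z) = -3 + Y*z
(K(B, 5) + v)**2 = ((-3 + sqrt(-11 + sqrt(3))*5) + 0)**2 = ((-3 + 5*sqrt(-11 + sqrt(3))) + 0)**2 = (-3 + 5*sqrt(-11 + sqrt(3)))**2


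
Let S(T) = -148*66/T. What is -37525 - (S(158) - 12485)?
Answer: -1973276/79 ≈ -24978.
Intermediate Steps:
S(T) = -9768/T (S(T) = -148*66/T = -9768/T)
-37525 - (S(158) - 12485) = -37525 - (-9768/158 - 12485) = -37525 - (-9768*1/158 - 12485) = -37525 - (-4884/79 - 12485) = -37525 - 1*(-991199/79) = -37525 + 991199/79 = -1973276/79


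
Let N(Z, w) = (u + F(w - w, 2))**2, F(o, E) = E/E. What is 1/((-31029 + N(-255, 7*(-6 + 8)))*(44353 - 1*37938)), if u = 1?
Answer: -1/199025375 ≈ -5.0245e-9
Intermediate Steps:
F(o, E) = 1
N(Z, w) = 4 (N(Z, w) = (1 + 1)**2 = 2**2 = 4)
1/((-31029 + N(-255, 7*(-6 + 8)))*(44353 - 1*37938)) = 1/((-31029 + 4)*(44353 - 1*37938)) = 1/((-31025)*(44353 - 37938)) = -1/31025/6415 = -1/31025*1/6415 = -1/199025375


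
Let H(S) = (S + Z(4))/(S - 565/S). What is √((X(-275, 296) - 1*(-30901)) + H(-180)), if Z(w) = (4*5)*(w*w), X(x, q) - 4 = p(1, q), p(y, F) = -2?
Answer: √1252735016487/6367 ≈ 175.79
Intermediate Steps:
X(x, q) = 2 (X(x, q) = 4 - 2 = 2)
Z(w) = 20*w²
H(S) = (320 + S)/(S - 565/S) (H(S) = (S + 20*4²)/(S - 565/S) = (S + 20*16)/(S - 565/S) = (S + 320)/(S - 565/S) = (320 + S)/(S - 565/S))
√((X(-275, 296) - 1*(-30901)) + H(-180)) = √((2 - 1*(-30901)) - 180*(320 - 180)/(-565 + (-180)²)) = √((2 + 30901) - 180*140/(-565 + 32400)) = √(30903 - 180*140/31835) = √(30903 - 180*1/31835*140) = √(30903 - 5040/6367) = √(196754361/6367) = √1252735016487/6367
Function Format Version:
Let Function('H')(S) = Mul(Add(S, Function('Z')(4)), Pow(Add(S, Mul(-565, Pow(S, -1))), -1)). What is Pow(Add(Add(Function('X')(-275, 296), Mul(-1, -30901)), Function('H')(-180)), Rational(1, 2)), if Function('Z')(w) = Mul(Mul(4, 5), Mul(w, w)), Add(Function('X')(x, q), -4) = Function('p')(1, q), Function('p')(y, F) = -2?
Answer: Mul(Rational(1, 6367), Pow(1252735016487, Rational(1, 2))) ≈ 175.79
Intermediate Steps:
Function('X')(x, q) = 2 (Function('X')(x, q) = Add(4, -2) = 2)
Function('Z')(w) = Mul(20, Pow(w, 2))
Function('H')(S) = Mul(Pow(Add(S, Mul(-565, Pow(S, -1))), -1), Add(320, S)) (Function('H')(S) = Mul(Add(S, Mul(20, Pow(4, 2))), Pow(Add(S, Mul(-565, Pow(S, -1))), -1)) = Mul(Add(S, Mul(20, 16)), Pow(Add(S, Mul(-565, Pow(S, -1))), -1)) = Mul(Add(S, 320), Pow(Add(S, Mul(-565, Pow(S, -1))), -1)) = Mul(Add(320, S), Pow(Add(S, Mul(-565, Pow(S, -1))), -1)) = Mul(Pow(Add(S, Mul(-565, Pow(S, -1))), -1), Add(320, S)))
Pow(Add(Add(Function('X')(-275, 296), Mul(-1, -30901)), Function('H')(-180)), Rational(1, 2)) = Pow(Add(Add(2, Mul(-1, -30901)), Mul(-180, Pow(Add(-565, Pow(-180, 2)), -1), Add(320, -180))), Rational(1, 2)) = Pow(Add(Add(2, 30901), Mul(-180, Pow(Add(-565, 32400), -1), 140)), Rational(1, 2)) = Pow(Add(30903, Mul(-180, Pow(31835, -1), 140)), Rational(1, 2)) = Pow(Add(30903, Mul(-180, Rational(1, 31835), 140)), Rational(1, 2)) = Pow(Add(30903, Rational(-5040, 6367)), Rational(1, 2)) = Pow(Rational(196754361, 6367), Rational(1, 2)) = Mul(Rational(1, 6367), Pow(1252735016487, Rational(1, 2)))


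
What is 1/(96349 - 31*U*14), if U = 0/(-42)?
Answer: 1/96349 ≈ 1.0379e-5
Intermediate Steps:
U = 0 (U = 0*(-1/42) = 0)
1/(96349 - 31*U*14) = 1/(96349 - 31*0*14) = 1/(96349 + 0*14) = 1/(96349 + 0) = 1/96349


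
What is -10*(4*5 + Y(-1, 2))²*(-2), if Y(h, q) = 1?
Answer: 8820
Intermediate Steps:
-10*(4*5 + Y(-1, 2))²*(-2) = -10*(4*5 + 1)²*(-2) = -10*(20 + 1)²*(-2) = -10*21²*(-2) = -10*441*(-2) = -4410*(-2) = 8820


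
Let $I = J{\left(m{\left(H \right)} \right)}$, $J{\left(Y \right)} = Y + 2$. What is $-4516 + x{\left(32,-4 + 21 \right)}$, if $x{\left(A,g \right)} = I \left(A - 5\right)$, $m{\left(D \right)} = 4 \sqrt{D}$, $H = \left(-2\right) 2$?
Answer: $-4462 + 216 i \approx -4462.0 + 216.0 i$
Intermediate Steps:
$H = -4$
$J{\left(Y \right)} = 2 + Y$
$I = 2 + 8 i$ ($I = 2 + 4 \sqrt{-4} = 2 + 4 \cdot 2 i = 2 + 8 i \approx 2.0 + 8.0 i$)
$x{\left(A,g \right)} = \left(-5 + A\right) \left(2 + 8 i\right)$ ($x{\left(A,g \right)} = \left(2 + 8 i\right) \left(A - 5\right) = \left(2 + 8 i\right) \left(-5 + A\right) = \left(-5 + A\right) \left(2 + 8 i\right)$)
$-4516 + x{\left(32,-4 + 21 \right)} = -4516 + 2 \left(1 + 4 i\right) \left(-5 + 32\right) = -4516 + 2 \left(1 + 4 i\right) 27 = -4516 + \left(54 + 216 i\right) = -4462 + 216 i$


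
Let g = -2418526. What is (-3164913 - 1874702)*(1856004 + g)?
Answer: 2834894309030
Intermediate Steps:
(-3164913 - 1874702)*(1856004 + g) = (-3164913 - 1874702)*(1856004 - 2418526) = -5039615*(-562522) = 2834894309030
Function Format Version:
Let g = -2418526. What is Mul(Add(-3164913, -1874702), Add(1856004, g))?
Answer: 2834894309030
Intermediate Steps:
Mul(Add(-3164913, -1874702), Add(1856004, g)) = Mul(Add(-3164913, -1874702), Add(1856004, -2418526)) = Mul(-5039615, -562522) = 2834894309030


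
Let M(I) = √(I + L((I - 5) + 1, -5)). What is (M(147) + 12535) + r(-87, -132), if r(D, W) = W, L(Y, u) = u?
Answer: 12403 + √142 ≈ 12415.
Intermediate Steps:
M(I) = √(-5 + I) (M(I) = √(I - 5) = √(-5 + I))
(M(147) + 12535) + r(-87, -132) = (√(-5 + 147) + 12535) - 132 = (√142 + 12535) - 132 = (12535 + √142) - 132 = 12403 + √142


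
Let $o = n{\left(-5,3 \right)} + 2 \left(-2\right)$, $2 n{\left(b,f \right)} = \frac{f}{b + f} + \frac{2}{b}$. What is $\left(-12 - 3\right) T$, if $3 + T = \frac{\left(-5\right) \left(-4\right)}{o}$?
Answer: $\frac{3485}{33} \approx 105.61$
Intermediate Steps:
$n{\left(b,f \right)} = \frac{1}{b} + \frac{f}{2 \left(b + f\right)}$ ($n{\left(b,f \right)} = \frac{\frac{f}{b + f} + \frac{2}{b}}{2} = \frac{\frac{2}{b} + \frac{f}{b + f}}{2} = \frac{1}{b} + \frac{f}{2 \left(b + f\right)}$)
$o = - \frac{99}{20}$ ($o = \frac{-5 + 3 + \frac{1}{2} \left(-5\right) 3}{\left(-5\right) \left(-5 + 3\right)} + 2 \left(-2\right) = - \frac{-5 + 3 - \frac{15}{2}}{5 \left(-2\right)} - 4 = \left(- \frac{1}{5}\right) \left(- \frac{1}{2}\right) \left(- \frac{19}{2}\right) - 4 = - \frac{19}{20} - 4 = - \frac{99}{20} \approx -4.95$)
$T = - \frac{697}{99}$ ($T = -3 + \frac{\left(-5\right) \left(-4\right)}{- \frac{99}{20}} = -3 + 20 \left(- \frac{20}{99}\right) = -3 - \frac{400}{99} = - \frac{697}{99} \approx -7.0404$)
$\left(-12 - 3\right) T = \left(-12 - 3\right) \left(- \frac{697}{99}\right) = \left(-15\right) \left(- \frac{697}{99}\right) = \frac{3485}{33}$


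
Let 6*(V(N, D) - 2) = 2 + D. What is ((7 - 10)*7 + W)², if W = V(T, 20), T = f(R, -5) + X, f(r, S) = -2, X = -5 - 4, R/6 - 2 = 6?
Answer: 2116/9 ≈ 235.11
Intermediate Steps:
R = 48 (R = 12 + 6*6 = 12 + 36 = 48)
X = -9
T = -11 (T = -2 - 9 = -11)
V(N, D) = 7/3 + D/6 (V(N, D) = 2 + (2 + D)/6 = 2 + (⅓ + D/6) = 7/3 + D/6)
W = 17/3 (W = 7/3 + (⅙)*20 = 7/3 + 10/3 = 17/3 ≈ 5.6667)
((7 - 10)*7 + W)² = ((7 - 10)*7 + 17/3)² = (-3*7 + 17/3)² = (-21 + 17/3)² = (-46/3)² = 2116/9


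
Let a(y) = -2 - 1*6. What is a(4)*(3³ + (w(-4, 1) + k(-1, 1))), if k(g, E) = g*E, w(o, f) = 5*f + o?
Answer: -216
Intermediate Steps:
w(o, f) = o + 5*f
a(y) = -8 (a(y) = -2 - 6 = -8)
k(g, E) = E*g
a(4)*(3³ + (w(-4, 1) + k(-1, 1))) = -8*(3³ + ((-4 + 5*1) + 1*(-1))) = -8*(27 + ((-4 + 5) - 1)) = -8*(27 + (1 - 1)) = -8*(27 + 0) = -8*27 = -216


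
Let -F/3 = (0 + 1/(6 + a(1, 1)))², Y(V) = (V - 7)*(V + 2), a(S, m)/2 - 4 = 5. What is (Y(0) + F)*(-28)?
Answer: 18823/48 ≈ 392.15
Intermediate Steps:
a(S, m) = 18 (a(S, m) = 8 + 2*5 = 8 + 10 = 18)
Y(V) = (-7 + V)*(2 + V)
F = -1/192 (F = -3*(0 + 1/(6 + 18))² = -3*(0 + 1/24)² = -3*(1/24)² = -3*1/576 = -1/192 ≈ -0.0052083)
(Y(0) + F)*(-28) = ((-14 + 0² - 5*0) - 1/192)*(-28) = ((-14 + 0 + 0) - 1/192)*(-28) = (-14 - 1/192)*(-28) = -2689/192*(-28) = 18823/48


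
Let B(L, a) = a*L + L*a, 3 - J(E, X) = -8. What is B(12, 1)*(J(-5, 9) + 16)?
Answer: 648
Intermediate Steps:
J(E, X) = 11 (J(E, X) = 3 - 1*(-8) = 3 + 8 = 11)
B(L, a) = 2*L*a (B(L, a) = L*a + L*a = 2*L*a)
B(12, 1)*(J(-5, 9) + 16) = (2*12*1)*(11 + 16) = 24*27 = 648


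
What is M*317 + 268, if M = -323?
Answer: -102123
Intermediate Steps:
M*317 + 268 = -323*317 + 268 = -102391 + 268 = -102123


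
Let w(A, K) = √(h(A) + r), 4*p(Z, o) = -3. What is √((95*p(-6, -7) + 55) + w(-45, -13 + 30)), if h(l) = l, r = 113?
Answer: √(-65 + 8*√17)/2 ≈ 2.8291*I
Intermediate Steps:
p(Z, o) = -¾ (p(Z, o) = (¼)*(-3) = -¾)
w(A, K) = √(113 + A) (w(A, K) = √(A + 113) = √(113 + A))
√((95*p(-6, -7) + 55) + w(-45, -13 + 30)) = √((95*(-¾) + 55) + √(113 - 45)) = √((-285/4 + 55) + √68) = √(-65/4 + 2*√17)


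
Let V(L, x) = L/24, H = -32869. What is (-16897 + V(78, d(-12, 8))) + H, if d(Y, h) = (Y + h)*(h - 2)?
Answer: -199051/4 ≈ -49763.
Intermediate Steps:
d(Y, h) = (-2 + h)*(Y + h) (d(Y, h) = (Y + h)*(-2 + h) = (-2 + h)*(Y + h))
V(L, x) = L/24 (V(L, x) = L*(1/24) = L/24)
(-16897 + V(78, d(-12, 8))) + H = (-16897 + (1/24)*78) - 32869 = (-16897 + 13/4) - 32869 = -67575/4 - 32869 = -199051/4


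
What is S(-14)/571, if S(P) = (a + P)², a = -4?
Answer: 324/571 ≈ 0.56743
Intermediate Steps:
S(P) = (-4 + P)²
S(-14)/571 = (-4 - 14)²/571 = (-18)²*(1/571) = 324*(1/571) = 324/571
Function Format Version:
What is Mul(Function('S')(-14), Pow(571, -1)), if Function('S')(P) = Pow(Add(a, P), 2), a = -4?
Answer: Rational(324, 571) ≈ 0.56743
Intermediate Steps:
Function('S')(P) = Pow(Add(-4, P), 2)
Mul(Function('S')(-14), Pow(571, -1)) = Mul(Pow(Add(-4, -14), 2), Pow(571, -1)) = Mul(Pow(-18, 2), Rational(1, 571)) = Mul(324, Rational(1, 571)) = Rational(324, 571)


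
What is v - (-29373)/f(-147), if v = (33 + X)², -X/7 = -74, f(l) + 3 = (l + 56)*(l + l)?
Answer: 2707219908/8917 ≈ 3.0360e+5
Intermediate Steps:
f(l) = -3 + 2*l*(56 + l) (f(l) = -3 + (l + 56)*(l + l) = -3 + (56 + l)*(2*l) = -3 + 2*l*(56 + l))
X = 518 (X = -7*(-74) = 518)
v = 303601 (v = (33 + 518)² = 551² = 303601)
v - (-29373)/f(-147) = 303601 - (-29373)/(-3 + 2*(-147)² + 112*(-147)) = 303601 - (-29373)/(-3 + 2*21609 - 16464) = 303601 - (-29373)/(-3 + 43218 - 16464) = 303601 - (-29373)/26751 = 303601 - 1*(-9791/8917) = 303601 + 9791/8917 = 2707219908/8917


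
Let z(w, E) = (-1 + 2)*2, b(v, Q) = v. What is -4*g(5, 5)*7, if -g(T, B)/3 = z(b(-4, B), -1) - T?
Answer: -252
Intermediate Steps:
z(w, E) = 2 (z(w, E) = 1*2 = 2)
g(T, B) = -6 + 3*T (g(T, B) = -3*(2 - T) = -6 + 3*T)
-4*g(5, 5)*7 = -4*(-6 + 3*5)*7 = -4*(-6 + 15)*7 = -4*9*7 = -36*7 = -252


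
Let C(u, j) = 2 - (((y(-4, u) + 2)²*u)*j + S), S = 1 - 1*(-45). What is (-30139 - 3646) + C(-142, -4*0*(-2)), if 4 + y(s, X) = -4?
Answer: -33829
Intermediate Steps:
y(s, X) = -8 (y(s, X) = -4 - 4 = -8)
S = 46 (S = 1 + 45 = 46)
C(u, j) = -44 - 36*j*u (C(u, j) = 2 - (((-8 + 2)²*u)*j + 46) = 2 - (((-6)²*u)*j + 46) = 2 - ((36*u)*j + 46) = 2 - (36*j*u + 46) = 2 - (46 + 36*j*u) = 2 + (-46 - 36*j*u) = -44 - 36*j*u)
(-30139 - 3646) + C(-142, -4*0*(-2)) = (-30139 - 3646) + (-44 - 36*-4*0*(-2)*(-142)) = -33785 + (-44 - 36*0*(-2)*(-142)) = -33785 + (-44 - 36*0*(-142)) = -33785 + (-44 + 0) = -33785 - 44 = -33829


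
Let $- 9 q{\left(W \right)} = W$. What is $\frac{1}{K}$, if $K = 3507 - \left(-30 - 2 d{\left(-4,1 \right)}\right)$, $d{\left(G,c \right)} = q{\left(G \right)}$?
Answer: $\frac{9}{31841} \approx 0.00028265$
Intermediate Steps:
$q{\left(W \right)} = - \frac{W}{9}$
$d{\left(G,c \right)} = - \frac{G}{9}$
$K = \frac{31841}{9}$ ($K = 3507 - \left(-30 - 2 \left(\left(- \frac{1}{9}\right) \left(-4\right)\right)\right) = 3507 - \left(-30 - \frac{8}{9}\right) = 3507 - - \frac{278}{9} = 3507 + \frac{278}{9} = \frac{31841}{9} \approx 3537.9$)
$\frac{1}{K} = \frac{1}{\frac{31841}{9}} = \frac{9}{31841}$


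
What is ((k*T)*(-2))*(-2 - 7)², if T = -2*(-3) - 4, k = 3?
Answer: -972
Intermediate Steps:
T = 2 (T = 6 - 4 = 2)
((k*T)*(-2))*(-2 - 7)² = ((3*2)*(-2))*(-2 - 7)² = (6*(-2))*(-9)² = -12*81 = -972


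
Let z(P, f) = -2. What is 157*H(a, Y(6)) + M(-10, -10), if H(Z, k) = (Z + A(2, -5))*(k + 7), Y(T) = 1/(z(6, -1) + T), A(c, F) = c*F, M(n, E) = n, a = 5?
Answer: -22805/4 ≈ -5701.3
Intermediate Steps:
A(c, F) = F*c
Y(T) = 1/(-2 + T)
H(Z, k) = (-10 + Z)*(7 + k) (H(Z, k) = (Z - 5*2)*(k + 7) = (Z - 10)*(7 + k) = (-10 + Z)*(7 + k))
157*H(a, Y(6)) + M(-10, -10) = 157*(-70 - 10/(-2 + 6) + 7*5 + 5/(-2 + 6)) - 10 = 157*(-70 - 10/4 + 35 + 5/4) - 10 = 157*(-70 - 10*1/4 + 35 + 5*(1/4)) - 10 = 157*(-70 - 5/2 + 35 + 5/4) - 10 = 157*(-145/4) - 10 = -22765/4 - 10 = -22805/4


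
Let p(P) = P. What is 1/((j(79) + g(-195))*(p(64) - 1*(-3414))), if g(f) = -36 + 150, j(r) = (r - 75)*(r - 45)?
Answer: 1/869500 ≈ 1.1501e-6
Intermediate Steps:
j(r) = (-75 + r)*(-45 + r)
g(f) = 114
1/((j(79) + g(-195))*(p(64) - 1*(-3414))) = 1/(((3375 + 79**2 - 120*79) + 114)*(64 - 1*(-3414))) = 1/(((3375 + 6241 - 9480) + 114)*(64 + 3414)) = 1/((136 + 114)*3478) = (1/3478)/250 = (1/250)*(1/3478) = 1/869500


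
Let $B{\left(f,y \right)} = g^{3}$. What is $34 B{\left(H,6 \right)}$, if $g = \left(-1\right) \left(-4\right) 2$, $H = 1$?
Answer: $17408$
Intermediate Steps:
$g = 8$ ($g = 4 \cdot 2 = 8$)
$B{\left(f,y \right)} = 512$ ($B{\left(f,y \right)} = 8^{3} = 512$)
$34 B{\left(H,6 \right)} = 34 \cdot 512 = 17408$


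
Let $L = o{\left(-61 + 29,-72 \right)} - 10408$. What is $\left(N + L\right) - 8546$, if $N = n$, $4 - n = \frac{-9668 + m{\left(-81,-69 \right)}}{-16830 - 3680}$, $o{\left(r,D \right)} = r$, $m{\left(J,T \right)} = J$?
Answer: $- \frac{389330569}{20510} \approx -18982.0$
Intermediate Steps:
$n = \frac{72291}{20510}$ ($n = 4 - \frac{-9668 - 81}{-16830 - 3680} = 4 - - \frac{9749}{-20510} = 4 - \left(-9749\right) \left(- \frac{1}{20510}\right) = 4 - \frac{9749}{20510} = \frac{72291}{20510} \approx 3.5247$)
$N = \frac{72291}{20510} \approx 3.5247$
$L = -10440$ ($L = \left(-61 + 29\right) - 10408 = -32 - 10408 = -10440$)
$\left(N + L\right) - 8546 = \left(\frac{72291}{20510} - 10440\right) - 8546 = - \frac{214052109}{20510} - 8546 = - \frac{389330569}{20510}$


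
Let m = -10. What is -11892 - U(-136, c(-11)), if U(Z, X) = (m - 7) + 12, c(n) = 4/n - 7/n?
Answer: -11887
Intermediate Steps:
c(n) = -3/n
U(Z, X) = -5 (U(Z, X) = (-10 - 7) + 12 = -17 + 12 = -5)
-11892 - U(-136, c(-11)) = -11892 - 1*(-5) = -11892 + 5 = -11887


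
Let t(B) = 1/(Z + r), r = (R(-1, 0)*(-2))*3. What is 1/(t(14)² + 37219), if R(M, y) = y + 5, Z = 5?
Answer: 625/23261876 ≈ 2.6868e-5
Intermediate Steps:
R(M, y) = 5 + y
r = -30 (r = ((5 + 0)*(-2))*3 = (5*(-2))*3 = -10*3 = -30)
t(B) = -1/25 (t(B) = 1/(5 - 30) = 1/(-25) = -1/25)
1/(t(14)² + 37219) = 1/((-1/25)² + 37219) = 1/(1/625 + 37219) = 1/(23261876/625) = 625/23261876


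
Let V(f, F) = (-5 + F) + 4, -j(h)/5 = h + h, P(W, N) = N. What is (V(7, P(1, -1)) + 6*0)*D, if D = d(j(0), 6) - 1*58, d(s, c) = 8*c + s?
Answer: 20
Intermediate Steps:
j(h) = -10*h (j(h) = -5*(h + h) = -10*h)
d(s, c) = s + 8*c
V(f, F) = -1 + F
D = -10 (D = (-10*0 + 8*6) - 1*58 = (0 + 48) - 58 = 48 - 58 = -10)
(V(7, P(1, -1)) + 6*0)*D = ((-1 - 1) + 6*0)*(-10) = (-2 + 0)*(-10) = -2*(-10) = 20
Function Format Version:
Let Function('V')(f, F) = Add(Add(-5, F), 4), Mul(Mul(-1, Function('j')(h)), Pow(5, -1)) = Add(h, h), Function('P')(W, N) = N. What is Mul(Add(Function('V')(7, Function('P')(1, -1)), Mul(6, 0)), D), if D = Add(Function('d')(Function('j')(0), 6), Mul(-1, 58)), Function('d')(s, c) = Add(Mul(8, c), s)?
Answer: 20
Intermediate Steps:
Function('j')(h) = Mul(-10, h) (Function('j')(h) = Mul(-5, Add(h, h)) = Mul(-5, Mul(2, h)) = Mul(-10, h))
Function('d')(s, c) = Add(s, Mul(8, c))
Function('V')(f, F) = Add(-1, F)
D = -10 (D = Add(Add(Mul(-10, 0), Mul(8, 6)), Mul(-1, 58)) = Add(Add(0, 48), -58) = Add(48, -58) = -10)
Mul(Add(Function('V')(7, Function('P')(1, -1)), Mul(6, 0)), D) = Mul(Add(Add(-1, -1), Mul(6, 0)), -10) = Mul(Add(-2, 0), -10) = Mul(-2, -10) = 20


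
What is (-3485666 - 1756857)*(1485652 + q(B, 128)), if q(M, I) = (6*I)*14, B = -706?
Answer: -7844932387292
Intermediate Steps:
q(M, I) = 84*I
(-3485666 - 1756857)*(1485652 + q(B, 128)) = (-3485666 - 1756857)*(1485652 + 84*128) = -5242523*(1485652 + 10752) = -5242523*1496404 = -7844932387292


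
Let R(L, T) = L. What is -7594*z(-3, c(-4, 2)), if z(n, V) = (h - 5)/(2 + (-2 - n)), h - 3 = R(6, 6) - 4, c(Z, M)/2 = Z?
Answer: 0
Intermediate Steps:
c(Z, M) = 2*Z
h = 5 (h = 3 + (6 - 4) = 3 + 2 = 5)
z(n, V) = 0 (z(n, V) = (5 - 5)/(2 + (-2 - n)) = 0/((-n)) = 0*(-1/n) = 0)
-7594*z(-3, c(-4, 2)) = -7594*0 = 0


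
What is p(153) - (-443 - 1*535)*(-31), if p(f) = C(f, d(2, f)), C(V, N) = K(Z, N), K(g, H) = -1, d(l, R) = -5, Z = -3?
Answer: -30319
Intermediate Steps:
C(V, N) = -1
p(f) = -1
p(153) - (-443 - 1*535)*(-31) = -1 - (-443 - 1*535)*(-31) = -1 - (-443 - 535)*(-31) = -1 - (-978)*(-31) = -1 - 1*30318 = -1 - 30318 = -30319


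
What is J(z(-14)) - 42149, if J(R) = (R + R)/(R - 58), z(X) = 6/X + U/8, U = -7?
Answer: -139976683/3321 ≈ -42149.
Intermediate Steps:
z(X) = -7/8 + 6/X (z(X) = 6/X - 7/8 = -7/8 + 6/X)
J(R) = 2*R/(-58 + R) (J(R) = (2*R)/(-58 + R) = 2*R/(-58 + R))
J(z(-14)) - 42149 = 2*(-7/8 + 6/(-14))/(-58 + (-7/8 + 6/(-14))) - 42149 = 2*(-7/8 + 6*(-1/14))/(-58 + (-7/8 + 6*(-1/14))) - 42149 = 2*(-7/8 - 3/7)/(-58 + (-7/8 - 3/7)) - 42149 = 2*(-73/56)/(-58 - 73/56) - 42149 = 2*(-73/56)/(-3321/56) - 42149 = 2*(-73/56)*(-56/3321) - 42149 = 146/3321 - 42149 = -139976683/3321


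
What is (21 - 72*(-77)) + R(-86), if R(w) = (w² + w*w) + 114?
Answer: 20471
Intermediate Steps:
R(w) = 114 + 2*w² (R(w) = (w² + w²) + 114 = 2*w² + 114 = 114 + 2*w²)
(21 - 72*(-77)) + R(-86) = (21 - 72*(-77)) + (114 + 2*(-86)²) = (21 + 5544) + (114 + 2*7396) = 5565 + (114 + 14792) = 5565 + 14906 = 20471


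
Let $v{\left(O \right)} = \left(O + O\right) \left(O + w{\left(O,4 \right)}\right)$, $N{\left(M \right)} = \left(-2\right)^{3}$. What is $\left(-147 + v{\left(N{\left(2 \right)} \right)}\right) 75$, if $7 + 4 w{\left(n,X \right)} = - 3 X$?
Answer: $4275$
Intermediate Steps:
$N{\left(M \right)} = -8$
$w{\left(n,X \right)} = - \frac{7}{4} - \frac{3 X}{4}$ ($w{\left(n,X \right)} = - \frac{7}{4} + \frac{\left(-3\right) X}{4} = - \frac{7}{4} - \frac{3 X}{4}$)
$v{\left(O \right)} = 2 O \left(- \frac{19}{4} + O\right)$ ($v{\left(O \right)} = \left(O + O\right) \left(O - \frac{19}{4}\right) = 2 O \left(O - \frac{19}{4}\right) = 2 O \left(- \frac{19}{4} + O\right)$)
$\left(-147 + v{\left(N{\left(2 \right)} \right)}\right) 75 = \left(-147 + \frac{1}{2} \left(-8\right) \left(-19 + 4 \left(-8\right)\right)\right) 75 = \left(-147 + \frac{1}{2} \left(-8\right) \left(-19 - 32\right)\right) 75 = \left(-147 + \frac{1}{2} \left(-8\right) \left(-51\right)\right) 75 = \left(-147 + 204\right) 75 = 57 \cdot 75 = 4275$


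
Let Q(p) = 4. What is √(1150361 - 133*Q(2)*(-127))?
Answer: 15*√5413 ≈ 1103.6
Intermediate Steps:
√(1150361 - 133*Q(2)*(-127)) = √(1150361 - 133*4*(-127)) = √(1150361 - 532*(-127)) = √(1150361 + 67564) = √1217925 = 15*√5413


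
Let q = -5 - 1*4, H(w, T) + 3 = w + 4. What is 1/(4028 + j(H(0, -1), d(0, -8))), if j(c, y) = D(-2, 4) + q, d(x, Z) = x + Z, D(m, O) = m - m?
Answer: 1/4019 ≈ 0.00024882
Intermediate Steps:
D(m, O) = 0
H(w, T) = 1 + w (H(w, T) = -3 + (w + 4) = -3 + (4 + w) = 1 + w)
d(x, Z) = Z + x
q = -9 (q = -5 - 4 = -9)
j(c, y) = -9 (j(c, y) = 0 - 9 = -9)
1/(4028 + j(H(0, -1), d(0, -8))) = 1/(4028 - 9) = 1/4019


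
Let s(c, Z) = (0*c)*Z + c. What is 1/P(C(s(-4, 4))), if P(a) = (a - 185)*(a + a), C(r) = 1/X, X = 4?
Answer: -8/739 ≈ -0.010825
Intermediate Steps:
s(c, Z) = c (s(c, Z) = 0*Z + c = 0 + c = c)
C(r) = 1/4
P(a) = 2*a*(-185 + a) (P(a) = (-185 + a)*(2*a) = 2*a*(-185 + a))
1/P(C(s(-4, 4))) = 1/(2*(1/4)*(-185 + 1/4)) = 1/(2*(1/4)*(-739/4)) = 1/(-739/8) = -8/739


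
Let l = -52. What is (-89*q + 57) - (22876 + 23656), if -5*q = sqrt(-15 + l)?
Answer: -46475 + 89*I*sqrt(67)/5 ≈ -46475.0 + 145.7*I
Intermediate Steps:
q = -I*sqrt(67)/5 (q = -sqrt(-15 - 52)/5 = -I*sqrt(67)/5 ≈ -1.6371*I)
(-89*q + 57) - (22876 + 23656) = (-(-89)*I*sqrt(67)/5 + 57) - (22876 + 23656) = (89*I*sqrt(67)/5 + 57) - 1*46532 = (57 + 89*I*sqrt(67)/5) - 46532 = -46475 + 89*I*sqrt(67)/5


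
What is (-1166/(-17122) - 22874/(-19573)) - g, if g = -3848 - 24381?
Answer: 4730384179110/167564453 ≈ 28230.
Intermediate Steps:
g = -28229
(-1166/(-17122) - 22874/(-19573)) - g = (-1166/(-17122) - 22874/(-19573)) - 1*(-28229) = (-1166*(-1/17122) - 22874*(-1/19573)) + 28229 = (583/8561 + 22874/19573) + 28229 = 207235373/167564453 + 28229 = 4730384179110/167564453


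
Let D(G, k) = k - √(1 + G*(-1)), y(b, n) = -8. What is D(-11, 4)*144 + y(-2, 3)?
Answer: 568 - 288*√3 ≈ 69.169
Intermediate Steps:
D(G, k) = k - √(1 - G)
D(-11, 4)*144 + y(-2, 3) = (4 - √(1 - 1*(-11)))*144 - 8 = (4 - √(1 + 11))*144 - 8 = (4 - √12)*144 - 8 = (4 - 2*√3)*144 - 8 = (576 - 288*√3) - 8 = 568 - 288*√3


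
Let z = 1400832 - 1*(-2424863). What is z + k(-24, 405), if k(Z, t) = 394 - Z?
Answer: 3826113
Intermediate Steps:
z = 3825695 (z = 1400832 + 2424863 = 3825695)
z + k(-24, 405) = 3825695 + (394 - 1*(-24)) = 3825695 + (394 + 24) = 3825695 + 418 = 3826113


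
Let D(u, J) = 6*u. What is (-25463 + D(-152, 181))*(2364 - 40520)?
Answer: 1006364500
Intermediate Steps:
(-25463 + D(-152, 181))*(2364 - 40520) = (-25463 + 6*(-152))*(2364 - 40520) = (-25463 - 912)*(-38156) = -26375*(-38156) = 1006364500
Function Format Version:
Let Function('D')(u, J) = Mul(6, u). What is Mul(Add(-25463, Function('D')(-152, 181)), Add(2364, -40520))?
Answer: 1006364500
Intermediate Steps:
Mul(Add(-25463, Function('D')(-152, 181)), Add(2364, -40520)) = Mul(Add(-25463, Mul(6, -152)), Add(2364, -40520)) = Mul(Add(-25463, -912), -38156) = Mul(-26375, -38156) = 1006364500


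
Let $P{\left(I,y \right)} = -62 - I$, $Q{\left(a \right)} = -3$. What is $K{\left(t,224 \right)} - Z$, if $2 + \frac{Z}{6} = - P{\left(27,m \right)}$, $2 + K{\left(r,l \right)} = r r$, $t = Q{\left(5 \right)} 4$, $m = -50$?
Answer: $-380$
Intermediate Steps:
$t = -12$ ($t = \left(-3\right) 4 = -12$)
$K{\left(r,l \right)} = -2 + r^{2}$ ($K{\left(r,l \right)} = -2 + r r = -2 + r^{2}$)
$Z = 522$ ($Z = -12 + 6 \left(- (-62 - 27)\right) = -12 + 6 \left(\left(-1\right) \left(-89\right)\right) = -12 + 6 \cdot 89 = -12 + 534 = 522$)
$K{\left(t,224 \right)} - Z = \left(-2 + \left(-12\right)^{2}\right) - 522 = \left(-2 + 144\right) - 522 = 142 - 522 = -380$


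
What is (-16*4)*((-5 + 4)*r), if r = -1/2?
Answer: -32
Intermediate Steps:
r = -½ (r = -1*½ = -½ ≈ -0.50000)
(-16*4)*((-5 + 4)*r) = (-16*4)*((-5 + 4)*(-½)) = -(-64)*(-1)/2 = -64*½ = -32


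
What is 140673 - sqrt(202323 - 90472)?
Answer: 140673 - sqrt(111851) ≈ 1.4034e+5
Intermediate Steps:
140673 - sqrt(202323 - 90472) = 140673 - sqrt(111851)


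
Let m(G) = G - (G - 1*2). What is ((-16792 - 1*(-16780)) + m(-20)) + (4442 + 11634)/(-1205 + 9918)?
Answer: -71054/8713 ≈ -8.1549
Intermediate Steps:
m(G) = 2 (m(G) = G - (G - 2) = G - (-2 + G) = G + (2 - G) = 2)
((-16792 - 1*(-16780)) + m(-20)) + (4442 + 11634)/(-1205 + 9918) = ((-16792 - 1*(-16780)) + 2) + (4442 + 11634)/(-1205 + 9918) = ((-16792 + 16780) + 2) + 16076/8713 = (-12 + 2) + 16076*(1/8713) = -10 + 16076/8713 = -71054/8713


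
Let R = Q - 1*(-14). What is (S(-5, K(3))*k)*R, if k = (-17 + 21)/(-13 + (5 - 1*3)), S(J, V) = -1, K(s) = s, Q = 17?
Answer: 124/11 ≈ 11.273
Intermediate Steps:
R = 31 (R = 17 - 1*(-14) = 17 + 14 = 31)
k = -4/11 (k = 4/(-13 + (5 - 3)) = 4/(-13 + 2) = 4/(-11) = 4*(-1/11) = -4/11 ≈ -0.36364)
(S(-5, K(3))*k)*R = -1*(-4/11)*31 = (4/11)*31 = 124/11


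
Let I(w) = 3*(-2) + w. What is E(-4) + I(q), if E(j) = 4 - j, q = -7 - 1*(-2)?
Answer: -3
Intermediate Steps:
q = -5 (q = -7 + 2 = -5)
I(w) = -6 + w
E(-4) + I(q) = (4 - 1*(-4)) + (-6 - 5) = (4 + 4) - 11 = 8 - 11 = -3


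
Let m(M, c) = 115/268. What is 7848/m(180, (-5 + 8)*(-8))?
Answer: 2103264/115 ≈ 18289.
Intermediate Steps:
m(M, c) = 115/268 (m(M, c) = 115*(1/268) = 115/268)
7848/m(180, (-5 + 8)*(-8)) = 7848/(115/268) = 7848*(268/115) = 2103264/115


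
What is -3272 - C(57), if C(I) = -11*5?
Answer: -3217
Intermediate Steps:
C(I) = -55
-3272 - C(57) = -3272 - 1*(-55) = -3272 + 55 = -3217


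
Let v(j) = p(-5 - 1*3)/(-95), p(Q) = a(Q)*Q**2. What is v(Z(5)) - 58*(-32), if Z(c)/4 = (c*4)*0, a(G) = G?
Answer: 176832/95 ≈ 1861.4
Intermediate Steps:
p(Q) = Q**3 (p(Q) = Q*Q**2 = Q**3)
Z(c) = 0 (Z(c) = 4*((c*4)*0) = 4*((4*c)*0) = 4*0 = 0)
v(j) = 512/95 (v(j) = (-5 - 1*3)**3/(-95) = (-5 - 3)**3*(-1/95) = (-8)**3*(-1/95) = -512*(-1/95) = 512/95)
v(Z(5)) - 58*(-32) = 512/95 - 58*(-32) = 512/95 + 1856 = 176832/95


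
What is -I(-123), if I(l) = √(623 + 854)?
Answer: -√1477 ≈ -38.432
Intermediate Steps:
I(l) = √1477
-I(-123) = -√1477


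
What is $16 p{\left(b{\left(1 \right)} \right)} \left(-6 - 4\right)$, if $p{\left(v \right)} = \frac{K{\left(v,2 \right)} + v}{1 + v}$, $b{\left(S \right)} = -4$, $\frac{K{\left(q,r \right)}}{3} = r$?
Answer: $\frac{320}{3} \approx 106.67$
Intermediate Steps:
$K{\left(q,r \right)} = 3 r$
$p{\left(v \right)} = \frac{6 + v}{1 + v}$ ($p{\left(v \right)} = \frac{3 \cdot 2 + v}{1 + v} = \frac{6 + v}{1 + v}$)
$16 p{\left(b{\left(1 \right)} \right)} \left(-6 - 4\right) = 16 \frac{6 - 4}{1 - 4} \left(-6 - 4\right) = 16 \frac{1}{-3} \cdot 2 \left(-10\right) = 16 \left(- \frac{1}{3}\right) 2 \left(-10\right) = 16 \left(\left(- \frac{2}{3}\right) \left(-10\right)\right) = 16 \cdot \frac{20}{3} = \frac{320}{3}$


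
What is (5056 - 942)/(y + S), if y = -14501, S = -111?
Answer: -2057/7306 ≈ -0.28155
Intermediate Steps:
(5056 - 942)/(y + S) = (5056 - 942)/(-14501 - 111) = 4114/(-14612) = 4114*(-1/14612) = -2057/7306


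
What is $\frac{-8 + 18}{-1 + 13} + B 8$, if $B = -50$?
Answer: $- \frac{2395}{6} \approx -399.17$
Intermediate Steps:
$\frac{-8 + 18}{-1 + 13} + B 8 = \frac{-8 + 18}{-1 + 13} - 400 = \frac{10}{12} - 400 = 10 \cdot \frac{1}{12} - 400 = \frac{5}{6} - 400 = - \frac{2395}{6}$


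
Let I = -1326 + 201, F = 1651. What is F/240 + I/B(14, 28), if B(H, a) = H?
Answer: -123443/1680 ≈ -73.478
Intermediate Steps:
I = -1125
F/240 + I/B(14, 28) = 1651/240 - 1125/14 = -123443/1680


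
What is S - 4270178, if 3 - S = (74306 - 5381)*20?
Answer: -5648675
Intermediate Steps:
S = -1378497 (S = 3 - (74306 - 5381)*20 = 3 - 68925*20 = 3 - 1*1378500 = 3 - 1378500 = -1378497)
S - 4270178 = -1378497 - 4270178 = -5648675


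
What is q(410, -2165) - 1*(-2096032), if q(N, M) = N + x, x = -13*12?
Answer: 2096286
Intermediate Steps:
x = -156
q(N, M) = -156 + N (q(N, M) = N - 156 = -156 + N)
q(410, -2165) - 1*(-2096032) = (-156 + 410) - 1*(-2096032) = 254 + 2096032 = 2096286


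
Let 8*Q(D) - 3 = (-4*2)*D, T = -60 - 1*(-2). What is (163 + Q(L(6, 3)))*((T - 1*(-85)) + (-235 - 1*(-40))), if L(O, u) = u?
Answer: -26943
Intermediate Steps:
T = -58 (T = -60 + 2 = -58)
Q(D) = 3/8 - D (Q(D) = 3/8 + ((-4*2)*D)/8 = 3/8 + (-8*D)/8 = 3/8 - D)
(163 + Q(L(6, 3)))*((T - 1*(-85)) + (-235 - 1*(-40))) = (163 + (3/8 - 1*3))*((-58 - 1*(-85)) + (-235 - 1*(-40))) = (163 + (3/8 - 3))*((-58 + 85) + (-235 + 40)) = (163 - 21/8)*(27 - 195) = (1283/8)*(-168) = -26943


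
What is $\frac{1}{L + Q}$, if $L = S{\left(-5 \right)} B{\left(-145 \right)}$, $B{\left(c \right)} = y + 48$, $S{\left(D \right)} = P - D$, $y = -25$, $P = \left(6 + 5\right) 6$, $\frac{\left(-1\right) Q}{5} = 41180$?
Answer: $- \frac{1}{204267} \approx -4.8956 \cdot 10^{-6}$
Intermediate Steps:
$Q = -205900$ ($Q = \left(-5\right) 41180 = -205900$)
$P = 66$ ($P = 11 \cdot 6 = 66$)
$S{\left(D \right)} = 66 - D$
$B{\left(c \right)} = 23$ ($B{\left(c \right)} = -25 + 48 = 23$)
$L = 1633$ ($L = \left(66 - -5\right) 23 = \left(66 + 5\right) 23 = 71 \cdot 23 = 1633$)
$\frac{1}{L + Q} = \frac{1}{1633 - 205900} = \frac{1}{-204267} = - \frac{1}{204267}$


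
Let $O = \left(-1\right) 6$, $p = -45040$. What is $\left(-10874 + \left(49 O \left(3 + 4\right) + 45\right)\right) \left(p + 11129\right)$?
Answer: $437011057$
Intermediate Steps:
$O = -6$
$\left(-10874 + \left(49 O \left(3 + 4\right) + 45\right)\right) \left(p + 11129\right) = \left(-10874 + \left(49 \left(- 6 \left(3 + 4\right)\right) + 45\right)\right) \left(-45040 + 11129\right) = \left(-10874 + \left(49 \left(\left(-6\right) 7\right) + 45\right)\right) \left(-33911\right) = \left(-10874 + \left(49 \left(-42\right) + 45\right)\right) \left(-33911\right) = \left(-10874 + \left(-2058 + 45\right)\right) \left(-33911\right) = \left(-10874 - 2013\right) \left(-33911\right) = \left(-12887\right) \left(-33911\right) = 437011057$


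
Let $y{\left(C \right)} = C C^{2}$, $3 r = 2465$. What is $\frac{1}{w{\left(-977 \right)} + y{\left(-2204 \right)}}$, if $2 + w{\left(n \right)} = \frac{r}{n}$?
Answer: $- \frac{2931}{31379830189511} \approx -9.3404 \cdot 10^{-11}$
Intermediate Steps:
$r = \frac{2465}{3}$ ($r = \frac{1}{3} \cdot 2465 = \frac{2465}{3} \approx 821.67$)
$w{\left(n \right)} = -2 + \frac{2465}{3 n}$
$y{\left(C \right)} = C^{3}$
$\frac{1}{w{\left(-977 \right)} + y{\left(-2204 \right)}} = \frac{1}{\left(-2 + \frac{2465}{3 \left(-977\right)}\right) + \left(-2204\right)^{3}} = \frac{1}{\left(-2 + \frac{2465}{3} \left(- \frac{1}{977}\right)\right) - 10706185664} = \frac{1}{\left(-2 - \frac{2465}{2931}\right) - 10706185664} = \frac{1}{- \frac{8327}{2931} - 10706185664} = \frac{1}{- \frac{31379830189511}{2931}} = - \frac{2931}{31379830189511}$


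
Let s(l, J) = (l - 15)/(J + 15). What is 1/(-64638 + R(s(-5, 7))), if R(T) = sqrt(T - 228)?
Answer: -355509/22979392001 - I*sqrt(27698)/45958784002 ≈ -1.5471e-5 - 3.6212e-9*I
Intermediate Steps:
s(l, J) = (-15 + l)/(15 + J)
R(T) = sqrt(-228 + T)
1/(-64638 + R(s(-5, 7))) = 1/(-64638 + sqrt(-228 + (-15 - 5)/(15 + 7))) = 1/(-64638 + sqrt(-228 - 20/22)) = 1/(-64638 + sqrt(-228 + (1/22)*(-20))) = 1/(-64638 + sqrt(-228 - 10/11)) = 1/(-64638 + sqrt(-2518/11)) = 1/(-64638 + I*sqrt(27698)/11)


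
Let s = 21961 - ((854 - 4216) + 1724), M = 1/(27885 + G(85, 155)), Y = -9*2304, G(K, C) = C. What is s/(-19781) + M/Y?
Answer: -13721342166341/11501414000640 ≈ -1.1930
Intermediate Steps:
Y = -20736
M = 1/28040 (M = 1/(27885 + 155) = 1/28040 ≈ 3.5663e-5)
s = 23599 (s = 21961 - (-3362 + 1724) = 21961 - 1*(-1638) = 21961 + 1638 = 23599)
s/(-19781) + M/Y = 23599/(-19781) + (1/28040)/(-20736) = 23599*(-1/19781) + (1/28040)*(-1/20736) = -23599/19781 - 1/581437440 = -13721342166341/11501414000640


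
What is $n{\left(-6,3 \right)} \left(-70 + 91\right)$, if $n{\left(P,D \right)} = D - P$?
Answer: $189$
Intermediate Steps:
$n{\left(-6,3 \right)} \left(-70 + 91\right) = \left(3 - -6\right) \left(-70 + 91\right) = \left(3 + 6\right) 21 = 9 \cdot 21 = 189$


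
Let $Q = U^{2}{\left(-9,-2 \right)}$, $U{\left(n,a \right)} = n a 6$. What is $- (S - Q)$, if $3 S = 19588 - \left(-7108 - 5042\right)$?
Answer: $\frac{3254}{3} \approx 1084.7$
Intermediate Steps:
$U{\left(n,a \right)} = 6 a n$ ($U{\left(n,a \right)} = a n 6 = 6 a n$)
$S = \frac{31738}{3}$ ($S = \frac{19588 - \left(-7108 - 5042\right)}{3} = \frac{19588 - -12150}{3} = \frac{19588 + 12150}{3} = \frac{1}{3} \cdot 31738 = \frac{31738}{3} \approx 10579.0$)
$Q = 11664$ ($Q = \left(6 \left(-2\right) \left(-9\right)\right)^{2} = 108^{2} = 11664$)
$- (S - Q) = - (\frac{31738}{3} - 11664) = \left(-1\right) \left(- \frac{3254}{3}\right) = \frac{3254}{3}$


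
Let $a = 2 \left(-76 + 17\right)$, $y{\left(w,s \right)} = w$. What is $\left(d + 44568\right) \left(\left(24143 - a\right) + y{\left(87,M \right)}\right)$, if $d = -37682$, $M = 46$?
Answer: $167660328$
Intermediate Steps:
$a = -118$ ($a = 2 \left(-59\right) = -118$)
$\left(d + 44568\right) \left(\left(24143 - a\right) + y{\left(87,M \right)}\right) = \left(-37682 + 44568\right) \left(\left(24143 - -118\right) + 87\right) = 6886 \left(\left(24143 + 118\right) + 87\right) = 6886 \left(24261 + 87\right) = 6886 \cdot 24348 = 167660328$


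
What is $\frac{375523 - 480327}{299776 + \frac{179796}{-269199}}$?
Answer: $- \frac{2351094333}{6724934969} \approx -0.34961$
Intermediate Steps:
$\frac{375523 - 480327}{299776 + \frac{179796}{-269199}} = - \frac{104804}{299776 + 179796 \left(- \frac{1}{269199}\right)} = - \frac{104804}{299776 - \frac{59932}{89733}} = - \frac{104804}{\frac{26899739876}{89733}} = \left(-104804\right) \frac{89733}{26899739876} = - \frac{2351094333}{6724934969}$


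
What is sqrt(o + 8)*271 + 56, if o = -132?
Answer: 56 + 542*I*sqrt(31) ≈ 56.0 + 3017.7*I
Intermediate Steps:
sqrt(o + 8)*271 + 56 = sqrt(-132 + 8)*271 + 56 = sqrt(-124)*271 + 56 = (2*I*sqrt(31))*271 + 56 = 542*I*sqrt(31) + 56 = 56 + 542*I*sqrt(31)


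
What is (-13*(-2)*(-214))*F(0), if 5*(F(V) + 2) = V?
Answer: 11128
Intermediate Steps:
F(V) = -2 + V/5
(-13*(-2)*(-214))*F(0) = (-13*(-2)*(-214))*(-2 + (⅕)*0) = (26*(-214))*(-2 + 0) = -5564*(-2) = 11128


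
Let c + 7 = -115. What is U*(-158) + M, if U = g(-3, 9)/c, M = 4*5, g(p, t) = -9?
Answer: 509/61 ≈ 8.3443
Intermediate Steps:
c = -122 (c = -7 - 115 = -122)
M = 20
U = 9/122 (U = -9/(-122) = -9*(-1/122) = 9/122 ≈ 0.073771)
U*(-158) + M = (9/122)*(-158) + 20 = -711/61 + 20 = 509/61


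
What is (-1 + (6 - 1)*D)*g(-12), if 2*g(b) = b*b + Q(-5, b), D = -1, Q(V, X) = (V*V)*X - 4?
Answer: 480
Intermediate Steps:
Q(V, X) = -4 + X*V² (Q(V, X) = V²*X - 4 = X*V² - 4 = -4 + X*V²)
g(b) = -2 + b²/2 + 25*b/2 (g(b) = (b*b + (-4 + b*(-5)²))/2 = (b² + (-4 + b*25))/2 = (b² + (-4 + 25*b))/2 = (-4 + b² + 25*b)/2 = -2 + b²/2 + 25*b/2)
(-1 + (6 - 1)*D)*g(-12) = (-1 + (6 - 1)*(-1))*(-2 + (½)*(-12)² + (25/2)*(-12)) = (-1 + 5*(-1))*(-2 + (½)*144 - 150) = (-1 - 5)*(-2 + 72 - 150) = -6*(-80) = 480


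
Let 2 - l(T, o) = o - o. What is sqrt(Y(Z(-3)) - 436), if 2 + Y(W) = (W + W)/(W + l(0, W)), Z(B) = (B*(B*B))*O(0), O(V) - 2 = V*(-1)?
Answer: I*sqrt(73671)/13 ≈ 20.879*I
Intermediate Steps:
O(V) = 2 - V (O(V) = 2 + V*(-1) = 2 - V)
Z(B) = 2*B**3 (Z(B) = (B*(B*B))*(2 - 1*0) = (B*B**2)*(2 + 0) = B**3*2 = 2*B**3)
l(T, o) = 2 (l(T, o) = 2 - (o - o) = 2 - 1*0 = 2 + 0 = 2)
Y(W) = -2 + 2*W/(2 + W) (Y(W) = -2 + (W + W)/(W + 2) = -2 + (2*W)/(2 + W) = -2 + 2*W/(2 + W))
sqrt(Y(Z(-3)) - 436) = sqrt(-4/(2 + 2*(-3)**3) - 436) = sqrt(-4/(2 + 2*(-27)) - 436) = sqrt(-4/(2 - 54) - 436) = sqrt(-4/(-52) - 436) = sqrt(-4*(-1/52) - 436) = sqrt(1/13 - 436) = sqrt(-5667/13) = I*sqrt(73671)/13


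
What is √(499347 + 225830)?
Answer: √725177 ≈ 851.57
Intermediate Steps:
√(499347 + 225830) = √725177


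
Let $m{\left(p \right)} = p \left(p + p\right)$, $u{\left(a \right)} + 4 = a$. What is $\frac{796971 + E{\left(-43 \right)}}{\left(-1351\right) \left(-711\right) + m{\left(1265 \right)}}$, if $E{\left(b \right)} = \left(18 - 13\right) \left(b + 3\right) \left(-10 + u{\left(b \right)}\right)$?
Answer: $\frac{808371}{4161011} \approx 0.19427$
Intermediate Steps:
$u{\left(a \right)} = -4 + a$
$m{\left(p \right)} = 2 p^{2}$ ($m{\left(p \right)} = p 2 p = 2 p^{2}$)
$E{\left(b \right)} = 5 \left(-14 + b\right) \left(3 + b\right)$ ($E{\left(b \right)} = \left(18 - 13\right) \left(b + 3\right) \left(-10 + \left(-4 + b\right)\right) = 5 \left(3 + b\right) \left(-14 + b\right) = 5 \left(-14 + b\right) \left(3 + b\right)$)
$\frac{796971 + E{\left(-43 \right)}}{\left(-1351\right) \left(-711\right) + m{\left(1265 \right)}} = \frac{796971 - \left(-2155 - 9245\right)}{\left(-1351\right) \left(-711\right) + 2 \cdot 1265^{2}} = \frac{796971 + \left(-210 + 2365 + 5 \cdot 1849\right)}{960561 + 2 \cdot 1600225} = \frac{796971 + \left(-210 + 2365 + 9245\right)}{960561 + 3200450} = \frac{796971 + 11400}{4161011} = 808371 \cdot \frac{1}{4161011} = \frac{808371}{4161011}$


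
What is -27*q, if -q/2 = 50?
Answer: 2700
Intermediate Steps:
q = -100 (q = -2*50 = -100)
-27*q = -27*(-100) = 2700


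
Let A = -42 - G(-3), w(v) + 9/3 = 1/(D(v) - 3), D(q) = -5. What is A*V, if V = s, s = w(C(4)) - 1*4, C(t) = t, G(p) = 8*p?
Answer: 513/4 ≈ 128.25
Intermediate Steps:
w(v) = -25/8 (w(v) = -3 + 1/(-5 - 3) = -3 + 1/(-8) = -3 - ⅛ = -25/8)
A = -18 (A = -42 - 8*(-3) = -42 - 1*(-24) = -42 + 24 = -18)
s = -57/8 (s = -25/8 - 1*4 = -25/8 - 4 = -57/8 ≈ -7.1250)
V = -57/8 ≈ -7.1250
A*V = -18*(-57/8) = 513/4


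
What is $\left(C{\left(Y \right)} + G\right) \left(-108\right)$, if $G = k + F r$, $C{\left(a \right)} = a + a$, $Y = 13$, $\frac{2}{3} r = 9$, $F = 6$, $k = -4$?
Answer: $-11124$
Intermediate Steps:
$r = \frac{27}{2}$ ($r = \frac{3}{2} \cdot 9 = \frac{27}{2} \approx 13.5$)
$C{\left(a \right)} = 2 a$
$G = 77$ ($G = -4 + 6 \cdot \frac{27}{2} = -4 + 81 = 77$)
$\left(C{\left(Y \right)} + G\right) \left(-108\right) = \left(2 \cdot 13 + 77\right) \left(-108\right) = \left(26 + 77\right) \left(-108\right) = 103 \left(-108\right) = -11124$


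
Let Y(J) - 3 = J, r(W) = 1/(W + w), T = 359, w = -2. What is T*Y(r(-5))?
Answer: 7180/7 ≈ 1025.7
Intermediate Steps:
r(W) = 1/(-2 + W) (r(W) = 1/(W - 2) = 1/(-2 + W))
Y(J) = 3 + J
T*Y(r(-5)) = 359*(3 + 1/(-2 - 5)) = 359*(3 + 1/(-7)) = 359*(3 - ⅐) = 359*(20/7) = 7180/7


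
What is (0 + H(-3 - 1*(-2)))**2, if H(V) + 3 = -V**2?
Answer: 16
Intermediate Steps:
H(V) = -3 - V**2
(0 + H(-3 - 1*(-2)))**2 = (0 + (-3 - (-3 - 1*(-2))**2))**2 = (0 + (-3 - (-3 + 2)**2))**2 = (0 + (-3 - 1*(-1)**2))**2 = (0 + (-3 - 1*1))**2 = (0 + (-3 - 1))**2 = (0 - 4)**2 = (-4)**2 = 16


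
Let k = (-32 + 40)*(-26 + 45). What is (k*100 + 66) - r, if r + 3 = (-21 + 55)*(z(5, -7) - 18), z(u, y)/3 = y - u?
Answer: 17105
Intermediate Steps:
k = 152 (k = 8*19 = 152)
z(u, y) = -3*u + 3*y (z(u, y) = 3*(y - u) = -3*u + 3*y)
r = -1839 (r = -3 + (-21 + 55)*((-3*5 + 3*(-7)) - 18) = -3 + 34*((-15 - 21) - 18) = -3 + 34*(-36 - 18) = -3 + 34*(-54) = -3 - 1836 = -1839)
(k*100 + 66) - r = (152*100 + 66) - 1*(-1839) = (15200 + 66) + 1839 = 15266 + 1839 = 17105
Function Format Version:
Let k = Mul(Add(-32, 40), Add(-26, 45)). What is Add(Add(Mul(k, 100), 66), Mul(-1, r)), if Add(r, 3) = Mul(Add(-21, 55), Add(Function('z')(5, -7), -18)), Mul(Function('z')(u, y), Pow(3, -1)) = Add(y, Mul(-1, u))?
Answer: 17105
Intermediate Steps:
k = 152 (k = Mul(8, 19) = 152)
Function('z')(u, y) = Add(Mul(-3, u), Mul(3, y)) (Function('z')(u, y) = Mul(3, Add(y, Mul(-1, u))) = Add(Mul(-3, u), Mul(3, y)))
r = -1839 (r = Add(-3, Mul(Add(-21, 55), Add(Add(Mul(-3, 5), Mul(3, -7)), -18))) = Add(-3, Mul(34, Add(Add(-15, -21), -18))) = Add(-3, Mul(34, Add(-36, -18))) = Add(-3, Mul(34, -54)) = Add(-3, -1836) = -1839)
Add(Add(Mul(k, 100), 66), Mul(-1, r)) = Add(Add(Mul(152, 100), 66), Mul(-1, -1839)) = Add(Add(15200, 66), 1839) = Add(15266, 1839) = 17105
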